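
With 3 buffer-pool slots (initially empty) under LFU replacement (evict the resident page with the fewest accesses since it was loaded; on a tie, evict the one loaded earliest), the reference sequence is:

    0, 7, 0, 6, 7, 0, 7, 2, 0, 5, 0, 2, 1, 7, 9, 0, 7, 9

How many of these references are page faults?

0 -> miss, frames [0]
7 -> miss, frames [0, 7]
0 -> hit
6 -> miss, frames [0, 7, 6]
7 -> hit
0 -> hit
7 -> hit
2 -> miss, evict 6, frames [0, 7, 2]
0 -> hit
5 -> miss, evict 2, frames [0, 7, 5]
0 -> hit
2 -> miss, evict 5, frames [0, 7, 2]
1 -> miss, evict 2, frames [0, 7, 1]
7 -> hit
9 -> miss, evict 1, frames [0, 7, 9]
0 -> hit
7 -> hit
9 -> hit
Page faults: 8.

8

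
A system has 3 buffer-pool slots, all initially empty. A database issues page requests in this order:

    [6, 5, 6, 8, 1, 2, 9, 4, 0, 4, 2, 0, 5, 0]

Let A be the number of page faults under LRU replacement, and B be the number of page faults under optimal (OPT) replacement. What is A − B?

Under LRU: F F . F F F F F F . F . F . → 10 faults.
Under OPT: F F . F F F F F F . . . F . → 9 faults.
A − B = 10 − 9 = 1.

1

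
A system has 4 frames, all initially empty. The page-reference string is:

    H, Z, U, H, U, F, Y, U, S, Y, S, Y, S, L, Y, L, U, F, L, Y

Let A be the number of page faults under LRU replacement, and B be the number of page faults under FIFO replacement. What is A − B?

-2

Under LRU: F F F . . F F . F . . . . F . . . F . . → 8 faults.
Under FIFO: F F F . . F F . F . . . . F . . F F . F → 10 faults.
A − B = 8 − 10 = -2.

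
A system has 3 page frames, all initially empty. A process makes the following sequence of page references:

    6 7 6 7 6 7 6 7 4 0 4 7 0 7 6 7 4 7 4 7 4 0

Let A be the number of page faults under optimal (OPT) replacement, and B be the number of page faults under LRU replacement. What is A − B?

Under OPT: F F . . . . . . F F . . . . F . . . . . . F → 6 faults.
Under LRU: F F . . . . . . F F . . . . F . F . . . . F → 7 faults.
A − B = 6 − 7 = -1.

-1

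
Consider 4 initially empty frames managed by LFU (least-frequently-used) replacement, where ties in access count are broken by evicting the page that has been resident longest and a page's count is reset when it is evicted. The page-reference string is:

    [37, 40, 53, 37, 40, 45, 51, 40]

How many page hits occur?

3

37: fault, frames {37}
40: fault, frames {37,40}
53: fault, frames {37,40,53}
37: hit
40: hit
45: fault, frames {37,40,53,45}
51: fault, evict 53, frames {37,40,45,51}
40: hit
Hits: 3.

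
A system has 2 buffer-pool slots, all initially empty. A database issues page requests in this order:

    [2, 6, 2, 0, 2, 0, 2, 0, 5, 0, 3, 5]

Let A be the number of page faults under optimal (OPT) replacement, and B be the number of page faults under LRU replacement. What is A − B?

Under OPT: F F . F . . . . F . F . → 5 faults.
Under LRU: F F . F . . . . F . F F → 6 faults.
A − B = 5 − 6 = -1.

-1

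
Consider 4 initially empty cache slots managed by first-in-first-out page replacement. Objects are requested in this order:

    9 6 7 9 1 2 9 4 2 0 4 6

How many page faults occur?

9 → miss, frames [9]
6 → miss, frames [9, 6]
7 → miss, frames [9, 6, 7]
9 → hit
1 → miss, frames [9, 6, 7, 1]
2 → miss, evict 9, frames [6, 7, 1, 2]
9 → miss, evict 6, frames [7, 1, 2, 9]
4 → miss, evict 7, frames [1, 2, 9, 4]
2 → hit
0 → miss, evict 1, frames [2, 9, 4, 0]
4 → hit
6 → miss, evict 2, frames [9, 4, 0, 6]
Page faults: 9.

9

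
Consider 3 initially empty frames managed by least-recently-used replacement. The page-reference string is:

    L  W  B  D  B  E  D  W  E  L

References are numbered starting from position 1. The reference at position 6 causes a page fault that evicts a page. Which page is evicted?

W

pos 1: L → miss, frames {L}
pos 2: W → miss, frames {L,W}
pos 3: B → miss, frames {L,W,B}
pos 4: D → miss, evict L, frames {W,B,D}
pos 5: B → hit
pos 6: E → miss, evict W, frames {D,B,E}
At position 6, page W is evicted.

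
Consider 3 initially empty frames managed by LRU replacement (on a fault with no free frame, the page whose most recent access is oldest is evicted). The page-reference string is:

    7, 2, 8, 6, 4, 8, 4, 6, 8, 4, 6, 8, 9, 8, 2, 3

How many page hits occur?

7 -> fault, frames (7)
2 -> fault, frames (7 2)
8 -> fault, frames (7 2 8)
6 -> fault, evict 7, frames (2 8 6)
4 -> fault, evict 2, frames (8 6 4)
8 -> hit
4 -> hit
6 -> hit
8 -> hit
4 -> hit
6 -> hit
8 -> hit
9 -> fault, evict 4, frames (6 8 9)
8 -> hit
2 -> fault, evict 6, frames (9 8 2)
3 -> fault, evict 9, frames (8 2 3)
Hits: 8.

8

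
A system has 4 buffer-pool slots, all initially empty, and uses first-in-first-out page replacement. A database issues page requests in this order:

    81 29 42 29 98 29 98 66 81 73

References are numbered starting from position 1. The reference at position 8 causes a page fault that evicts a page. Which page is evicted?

pos 1: 81 → miss, frames [81]
pos 2: 29 → miss, frames [81, 29]
pos 3: 42 → miss, frames [81, 29, 42]
pos 4: 29 → hit
pos 5: 98 → miss, frames [81, 29, 42, 98]
pos 6: 29 → hit
pos 7: 98 → hit
pos 8: 66 → miss, evict 81, frames [29, 42, 98, 66]
At position 8, page 81 is evicted.

81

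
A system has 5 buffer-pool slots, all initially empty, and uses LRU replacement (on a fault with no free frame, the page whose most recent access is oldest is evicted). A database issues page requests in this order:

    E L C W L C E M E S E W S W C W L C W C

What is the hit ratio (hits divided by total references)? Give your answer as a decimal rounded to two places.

0.60

E → miss, frames {E}
L → miss, frames {E,L}
C → miss, frames {E,L,C}
W → miss, frames {E,L,C,W}
L → hit
C → hit
E → hit
M → miss, frames {W,L,C,E,M}
E → hit
S → miss, evict W, frames {L,C,M,E,S}
E → hit
W → miss, evict L, frames {C,M,S,E,W}
S → hit
W → hit
C → hit
W → hit
L → miss, evict M, frames {E,S,C,W,L}
C → hit
W → hit
C → hit
Hits: 12 of 20 references → 12/20 = 0.6000.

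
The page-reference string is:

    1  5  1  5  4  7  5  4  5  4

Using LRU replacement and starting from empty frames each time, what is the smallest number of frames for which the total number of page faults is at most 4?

3

f=1: 10 faults
f=2: 6 faults
f=3: 4 faults
f=4: 4 faults
Smallest f with faults ≤ 4 is 3.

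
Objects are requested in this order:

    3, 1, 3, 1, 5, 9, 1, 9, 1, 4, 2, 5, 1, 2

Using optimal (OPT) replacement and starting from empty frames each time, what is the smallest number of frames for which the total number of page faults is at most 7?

f=1: 14 faults
f=2: 8 faults
f=3: 6 faults
f=4: 6 faults
f=5: 6 faults
f=6: 6 faults
Smallest f with faults ≤ 7 is 3.

3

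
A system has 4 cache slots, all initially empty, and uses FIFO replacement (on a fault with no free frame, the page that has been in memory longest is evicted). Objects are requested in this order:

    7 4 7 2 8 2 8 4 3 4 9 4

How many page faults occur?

7 -> fault, frames (7)
4 -> fault, frames (7 4)
7 -> hit
2 -> fault, frames (7 4 2)
8 -> fault, frames (7 4 2 8)
2 -> hit
8 -> hit
4 -> hit
3 -> fault, evict 7, frames (4 2 8 3)
4 -> hit
9 -> fault, evict 4, frames (2 8 3 9)
4 -> fault, evict 2, frames (8 3 9 4)
Page faults: 7.

7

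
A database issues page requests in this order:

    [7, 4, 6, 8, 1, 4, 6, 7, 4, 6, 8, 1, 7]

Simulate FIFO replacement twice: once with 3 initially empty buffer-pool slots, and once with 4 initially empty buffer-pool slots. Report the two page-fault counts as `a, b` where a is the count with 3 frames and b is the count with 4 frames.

10, 11

3 frames: F F F F F F F F . . F F . → 10 faults.
4 frames: F F F F F . . F F F F F F → 11 faults.
11 > 10: adding a frame increased faults — Belady's anomaly.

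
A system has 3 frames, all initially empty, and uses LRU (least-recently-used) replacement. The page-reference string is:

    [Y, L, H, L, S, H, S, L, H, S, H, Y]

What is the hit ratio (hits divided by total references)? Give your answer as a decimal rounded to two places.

0.58

Y -> miss, frames {Y}
L -> miss, frames {Y,L}
H -> miss, frames {Y,L,H}
L -> hit
S -> miss, evict Y, frames {H,L,S}
H -> hit
S -> hit
L -> hit
H -> hit
S -> hit
H -> hit
Y -> miss, evict L, frames {S,H,Y}
Hits: 7 of 12 references → 7/12 = 0.5833.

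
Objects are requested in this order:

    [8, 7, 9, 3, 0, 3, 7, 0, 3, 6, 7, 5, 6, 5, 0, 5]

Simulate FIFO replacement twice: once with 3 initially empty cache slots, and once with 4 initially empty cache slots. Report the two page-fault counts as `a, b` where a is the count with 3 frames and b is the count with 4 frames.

9, 8

3 frames: F F F F F . F . . F . F . . F . → 9 faults.
4 frames: F F F F F . . . . F F F . . . . → 8 faults.
8 < 9: adding a frame reduced faults, as is typical.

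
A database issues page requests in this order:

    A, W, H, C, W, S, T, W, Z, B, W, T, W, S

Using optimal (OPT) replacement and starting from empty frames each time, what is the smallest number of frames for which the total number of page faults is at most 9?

3

f=1: 14 faults
f=2: 10 faults
f=3: 9 faults
f=4: 8 faults
f=5: 8 faults
f=6: 8 faults
f=7: 8 faults
f=8: 8 faults
Smallest f with faults ≤ 9 is 3.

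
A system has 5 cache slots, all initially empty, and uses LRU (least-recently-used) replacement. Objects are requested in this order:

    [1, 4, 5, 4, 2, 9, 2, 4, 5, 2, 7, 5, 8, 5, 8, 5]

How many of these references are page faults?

1 → fault, frames {1}
4 → fault, frames {1,4}
5 → fault, frames {1,4,5}
4 → hit
2 → fault, frames {1,5,4,2}
9 → fault, frames {1,5,4,2,9}
2 → hit
4 → hit
5 → hit
2 → hit
7 → fault, evict 1, frames {9,4,5,2,7}
5 → hit
8 → fault, evict 9, frames {4,2,7,5,8}
5 → hit
8 → hit
5 → hit
Page faults: 7.

7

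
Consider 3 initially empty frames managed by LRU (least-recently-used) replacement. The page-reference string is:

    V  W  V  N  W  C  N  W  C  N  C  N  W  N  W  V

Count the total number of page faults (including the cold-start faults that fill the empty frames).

V -> miss, frames [V]
W -> miss, frames [V, W]
V -> hit
N -> miss, frames [W, V, N]
W -> hit
C -> miss, evict V, frames [N, W, C]
N -> hit
W -> hit
C -> hit
N -> hit
C -> hit
N -> hit
W -> hit
N -> hit
W -> hit
V -> miss, evict C, frames [N, W, V]
Page faults: 5.

5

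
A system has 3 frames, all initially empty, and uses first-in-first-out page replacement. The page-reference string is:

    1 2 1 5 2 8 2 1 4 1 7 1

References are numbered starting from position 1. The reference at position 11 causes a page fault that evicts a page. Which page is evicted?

pos 1: 1 → fault, frames (1)
pos 2: 2 → fault, frames (1 2)
pos 3: 1 → hit
pos 4: 5 → fault, frames (1 2 5)
pos 5: 2 → hit
pos 6: 8 → fault, evict 1, frames (2 5 8)
pos 7: 2 → hit
pos 8: 1 → fault, evict 2, frames (5 8 1)
pos 9: 4 → fault, evict 5, frames (8 1 4)
pos 10: 1 → hit
pos 11: 7 → fault, evict 8, frames (1 4 7)
At position 11, page 8 is evicted.

8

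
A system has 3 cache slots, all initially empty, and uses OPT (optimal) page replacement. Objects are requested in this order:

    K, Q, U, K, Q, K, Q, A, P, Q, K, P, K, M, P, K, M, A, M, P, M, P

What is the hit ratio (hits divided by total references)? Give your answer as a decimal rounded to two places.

K -> miss, frames [K]
Q -> miss, frames [K, Q]
U -> miss, frames [K, Q, U]
K -> hit
Q -> hit
K -> hit
Q -> hit
A -> miss, evict U, frames [K, Q, A]
P -> miss, evict A, frames [K, Q, P]
Q -> hit
K -> hit
P -> hit
K -> hit
M -> miss, evict Q, frames [K, P, M]
P -> hit
K -> hit
M -> hit
A -> miss, evict K, frames [P, M, A]
M -> hit
P -> hit
M -> hit
P -> hit
Hits: 15 of 22 references → 15/22 = 0.6818.

0.68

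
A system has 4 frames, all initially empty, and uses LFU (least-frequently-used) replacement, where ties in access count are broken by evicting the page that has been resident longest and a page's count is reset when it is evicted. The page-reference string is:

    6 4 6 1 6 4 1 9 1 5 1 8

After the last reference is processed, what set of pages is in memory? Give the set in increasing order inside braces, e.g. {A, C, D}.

6 → miss, frames [6]
4 → miss, frames [6, 4]
6 → hit
1 → miss, frames [6, 4, 1]
6 → hit
4 → hit
1 → hit
9 → miss, frames [6, 4, 1, 9]
1 → hit
5 → miss, evict 9, frames [6, 4, 1, 5]
1 → hit
8 → miss, evict 5, frames [6, 4, 1, 8]

{1, 4, 6, 8}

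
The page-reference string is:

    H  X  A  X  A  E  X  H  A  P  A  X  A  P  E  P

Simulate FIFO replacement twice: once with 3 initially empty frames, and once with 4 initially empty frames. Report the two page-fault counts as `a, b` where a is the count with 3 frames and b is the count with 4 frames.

3 frames: F F F . . F . F . F F F . . F F → 10 faults.
4 frames: F F F . . F . . . F . . . . . . → 5 faults.
5 < 10: adding a frame reduced faults, as is typical.

10, 5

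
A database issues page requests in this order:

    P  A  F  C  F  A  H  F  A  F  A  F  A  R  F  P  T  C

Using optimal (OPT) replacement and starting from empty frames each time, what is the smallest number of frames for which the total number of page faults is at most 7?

f=1: 18 faults
f=2: 11 faults
f=3: 9 faults
f=4: 8 faults
f=5: 7 faults
f=6: 7 faults
f=7: 7 faults
Smallest f with faults ≤ 7 is 5.

5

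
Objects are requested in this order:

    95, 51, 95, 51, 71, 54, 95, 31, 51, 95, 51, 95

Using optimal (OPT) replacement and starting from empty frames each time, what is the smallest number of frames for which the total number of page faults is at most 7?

f=1: 12 faults
f=2: 6 faults
f=3: 5 faults
f=4: 5 faults
f=5: 5 faults
Smallest f with faults ≤ 7 is 2.

2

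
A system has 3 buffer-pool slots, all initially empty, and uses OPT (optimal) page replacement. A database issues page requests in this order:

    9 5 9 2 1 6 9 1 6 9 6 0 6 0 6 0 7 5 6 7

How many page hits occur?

9 → miss, frames [9]
5 → miss, frames [9, 5]
9 → hit
2 → miss, frames [9, 5, 2]
1 → miss, evict 2, frames [9, 5, 1]
6 → miss, evict 5, frames [9, 1, 6]
9 → hit
1 → hit
6 → hit
9 → hit
6 → hit
0 → miss, evict 1, frames [9, 6, 0]
6 → hit
0 → hit
6 → hit
0 → hit
7 → miss, evict 0, frames [9, 6, 7]
5 → miss, evict 9, frames [6, 7, 5]
6 → hit
7 → hit
Hits: 12.

12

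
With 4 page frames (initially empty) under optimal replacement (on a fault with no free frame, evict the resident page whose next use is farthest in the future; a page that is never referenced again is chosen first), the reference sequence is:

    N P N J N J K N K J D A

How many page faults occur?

N → fault, frames [N]
P → fault, frames [N, P]
N → hit
J → fault, frames [N, P, J]
N → hit
J → hit
K → fault, frames [N, P, J, K]
N → hit
K → hit
J → hit
D → fault, evict K, frames [N, P, J, D]
A → fault, evict D, frames [N, P, J, A]
Page faults: 6.

6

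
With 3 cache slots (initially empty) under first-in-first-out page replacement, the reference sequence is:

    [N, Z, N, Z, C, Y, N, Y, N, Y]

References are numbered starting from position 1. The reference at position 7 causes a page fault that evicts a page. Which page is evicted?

Z

pos 1: N -> miss, frames {N}
pos 2: Z -> miss, frames {N,Z}
pos 3: N -> hit
pos 4: Z -> hit
pos 5: C -> miss, frames {N,Z,C}
pos 6: Y -> miss, evict N, frames {Z,C,Y}
pos 7: N -> miss, evict Z, frames {C,Y,N}
At position 7, page Z is evicted.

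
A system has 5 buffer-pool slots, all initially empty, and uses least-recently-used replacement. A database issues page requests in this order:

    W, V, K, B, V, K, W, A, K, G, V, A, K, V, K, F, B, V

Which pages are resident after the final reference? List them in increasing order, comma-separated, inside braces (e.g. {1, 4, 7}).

{A, B, F, K, V}

W -> miss, frames {W}
V -> miss, frames {W,V}
K -> miss, frames {W,V,K}
B -> miss, frames {W,V,K,B}
V -> hit
K -> hit
W -> hit
A -> miss, frames {B,V,K,W,A}
K -> hit
G -> miss, evict B, frames {V,W,A,K,G}
V -> hit
A -> hit
K -> hit
V -> hit
K -> hit
F -> miss, evict W, frames {G,A,V,K,F}
B -> miss, evict G, frames {A,V,K,F,B}
V -> hit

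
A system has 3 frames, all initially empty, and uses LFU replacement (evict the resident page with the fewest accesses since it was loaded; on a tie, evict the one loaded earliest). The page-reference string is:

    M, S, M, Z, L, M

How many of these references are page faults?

M → fault, frames (M)
S → fault, frames (M S)
M → hit
Z → fault, frames (M S Z)
L → fault, evict S, frames (M Z L)
M → hit
Page faults: 4.

4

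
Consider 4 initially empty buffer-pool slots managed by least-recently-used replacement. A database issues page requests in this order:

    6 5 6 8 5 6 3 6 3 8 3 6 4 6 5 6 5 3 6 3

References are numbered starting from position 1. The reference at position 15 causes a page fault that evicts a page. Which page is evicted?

pos 1: 6: fault, frames (6)
pos 2: 5: fault, frames (6 5)
pos 3: 6: hit
pos 4: 8: fault, frames (5 6 8)
pos 5: 5: hit
pos 6: 6: hit
pos 7: 3: fault, frames (8 5 6 3)
pos 8: 6: hit
pos 9: 3: hit
pos 10: 8: hit
pos 11: 3: hit
pos 12: 6: hit
pos 13: 4: fault, evict 5, frames (8 3 6 4)
pos 14: 6: hit
pos 15: 5: fault, evict 8, frames (3 4 6 5)
At position 15, page 8 is evicted.

8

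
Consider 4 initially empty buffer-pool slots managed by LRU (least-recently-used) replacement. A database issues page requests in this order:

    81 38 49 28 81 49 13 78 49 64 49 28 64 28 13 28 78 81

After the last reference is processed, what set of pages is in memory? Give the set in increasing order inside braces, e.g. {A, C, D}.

{13, 28, 78, 81}

81 -> miss, frames (81)
38 -> miss, frames (81 38)
49 -> miss, frames (81 38 49)
28 -> miss, frames (81 38 49 28)
81 -> hit
49 -> hit
13 -> miss, evict 38, frames (28 81 49 13)
78 -> miss, evict 28, frames (81 49 13 78)
49 -> hit
64 -> miss, evict 81, frames (13 78 49 64)
49 -> hit
28 -> miss, evict 13, frames (78 64 49 28)
64 -> hit
28 -> hit
13 -> miss, evict 78, frames (49 64 28 13)
28 -> hit
78 -> miss, evict 49, frames (64 13 28 78)
81 -> miss, evict 64, frames (13 28 78 81)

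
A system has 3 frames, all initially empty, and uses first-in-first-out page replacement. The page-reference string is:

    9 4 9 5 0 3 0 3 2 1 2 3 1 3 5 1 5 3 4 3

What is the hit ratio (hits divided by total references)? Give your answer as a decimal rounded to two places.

9 → miss, frames {9}
4 → miss, frames {9,4}
9 → hit
5 → miss, frames {9,4,5}
0 → miss, evict 9, frames {4,5,0}
3 → miss, evict 4, frames {5,0,3}
0 → hit
3 → hit
2 → miss, evict 5, frames {0,3,2}
1 → miss, evict 0, frames {3,2,1}
2 → hit
3 → hit
1 → hit
3 → hit
5 → miss, evict 3, frames {2,1,5}
1 → hit
5 → hit
3 → miss, evict 2, frames {1,5,3}
4 → miss, evict 1, frames {5,3,4}
3 → hit
Hits: 10 of 20 references → 10/20 = 0.5000.

0.50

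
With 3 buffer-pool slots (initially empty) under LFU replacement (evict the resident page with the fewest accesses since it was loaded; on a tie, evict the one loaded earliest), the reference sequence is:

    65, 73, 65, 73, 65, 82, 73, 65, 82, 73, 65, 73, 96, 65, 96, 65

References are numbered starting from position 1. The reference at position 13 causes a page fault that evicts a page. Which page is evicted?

82

pos 1: 65: miss, frames (65)
pos 2: 73: miss, frames (65 73)
pos 3: 65: hit
pos 4: 73: hit
pos 5: 65: hit
pos 6: 82: miss, frames (65 73 82)
pos 7: 73: hit
pos 8: 65: hit
pos 9: 82: hit
pos 10: 73: hit
pos 11: 65: hit
pos 12: 73: hit
pos 13: 96: miss, evict 82, frames (65 73 96)
At position 13, page 82 is evicted.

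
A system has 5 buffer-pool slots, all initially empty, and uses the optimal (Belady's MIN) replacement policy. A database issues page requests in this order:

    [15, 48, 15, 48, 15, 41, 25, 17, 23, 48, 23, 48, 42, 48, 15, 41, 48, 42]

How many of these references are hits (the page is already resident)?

15 → miss, frames [15]
48 → miss, frames [15, 48]
15 → hit
48 → hit
15 → hit
41 → miss, frames [15, 48, 41]
25 → miss, frames [15, 48, 41, 25]
17 → miss, frames [15, 48, 41, 25, 17]
23 → miss, evict 17, frames [15, 48, 41, 25, 23]
48 → hit
23 → hit
48 → hit
42 → miss, evict 23, frames [15, 48, 41, 25, 42]
48 → hit
15 → hit
41 → hit
48 → hit
42 → hit
Hits: 11.

11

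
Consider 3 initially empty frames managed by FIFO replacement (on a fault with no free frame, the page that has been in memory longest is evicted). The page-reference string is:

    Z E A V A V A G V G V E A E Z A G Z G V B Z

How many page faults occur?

12

Z -> fault, frames (Z)
E -> fault, frames (Z E)
A -> fault, frames (Z E A)
V -> fault, evict Z, frames (E A V)
A -> hit
V -> hit
A -> hit
G -> fault, evict E, frames (A V G)
V -> hit
G -> hit
V -> hit
E -> fault, evict A, frames (V G E)
A -> fault, evict V, frames (G E A)
E -> hit
Z -> fault, evict G, frames (E A Z)
A -> hit
G -> fault, evict E, frames (A Z G)
Z -> hit
G -> hit
V -> fault, evict A, frames (Z G V)
B -> fault, evict Z, frames (G V B)
Z -> fault, evict G, frames (V B Z)
Page faults: 12.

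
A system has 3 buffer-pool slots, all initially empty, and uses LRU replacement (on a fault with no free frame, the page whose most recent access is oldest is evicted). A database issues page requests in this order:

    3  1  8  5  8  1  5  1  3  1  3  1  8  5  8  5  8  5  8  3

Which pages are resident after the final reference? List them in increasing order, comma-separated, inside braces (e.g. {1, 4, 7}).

{3, 5, 8}

3 -> fault, frames [3]
1 -> fault, frames [3, 1]
8 -> fault, frames [3, 1, 8]
5 -> fault, evict 3, frames [1, 8, 5]
8 -> hit
1 -> hit
5 -> hit
1 -> hit
3 -> fault, evict 8, frames [5, 1, 3]
1 -> hit
3 -> hit
1 -> hit
8 -> fault, evict 5, frames [3, 1, 8]
5 -> fault, evict 3, frames [1, 8, 5]
8 -> hit
5 -> hit
8 -> hit
5 -> hit
8 -> hit
3 -> fault, evict 1, frames [5, 8, 3]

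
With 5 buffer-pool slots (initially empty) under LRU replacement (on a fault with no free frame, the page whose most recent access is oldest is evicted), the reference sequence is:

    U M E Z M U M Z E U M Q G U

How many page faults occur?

6

U -> fault, frames {U}
M -> fault, frames {U,M}
E -> fault, frames {U,M,E}
Z -> fault, frames {U,M,E,Z}
M -> hit
U -> hit
M -> hit
Z -> hit
E -> hit
U -> hit
M -> hit
Q -> fault, frames {Z,E,U,M,Q}
G -> fault, evict Z, frames {E,U,M,Q,G}
U -> hit
Page faults: 6.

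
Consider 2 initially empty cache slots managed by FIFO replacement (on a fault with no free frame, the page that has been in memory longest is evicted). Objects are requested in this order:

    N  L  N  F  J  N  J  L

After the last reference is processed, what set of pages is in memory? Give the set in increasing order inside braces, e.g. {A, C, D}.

{L, N}

N -> fault, frames {N}
L -> fault, frames {N,L}
N -> hit
F -> fault, evict N, frames {L,F}
J -> fault, evict L, frames {F,J}
N -> fault, evict F, frames {J,N}
J -> hit
L -> fault, evict J, frames {N,L}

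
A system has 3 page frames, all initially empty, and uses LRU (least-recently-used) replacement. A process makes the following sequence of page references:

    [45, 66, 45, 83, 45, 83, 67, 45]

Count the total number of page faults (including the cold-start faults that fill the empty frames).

4

45: miss, frames [45]
66: miss, frames [45, 66]
45: hit
83: miss, frames [66, 45, 83]
45: hit
83: hit
67: miss, evict 66, frames [45, 83, 67]
45: hit
Page faults: 4.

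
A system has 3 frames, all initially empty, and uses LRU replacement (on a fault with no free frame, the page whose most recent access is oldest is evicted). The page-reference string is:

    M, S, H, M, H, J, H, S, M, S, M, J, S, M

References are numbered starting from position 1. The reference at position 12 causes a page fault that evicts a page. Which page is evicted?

H

pos 1: M -> fault, frames {M}
pos 2: S -> fault, frames {M,S}
pos 3: H -> fault, frames {M,S,H}
pos 4: M -> hit
pos 5: H -> hit
pos 6: J -> fault, evict S, frames {M,H,J}
pos 7: H -> hit
pos 8: S -> fault, evict M, frames {J,H,S}
pos 9: M -> fault, evict J, frames {H,S,M}
pos 10: S -> hit
pos 11: M -> hit
pos 12: J -> fault, evict H, frames {S,M,J}
At position 12, page H is evicted.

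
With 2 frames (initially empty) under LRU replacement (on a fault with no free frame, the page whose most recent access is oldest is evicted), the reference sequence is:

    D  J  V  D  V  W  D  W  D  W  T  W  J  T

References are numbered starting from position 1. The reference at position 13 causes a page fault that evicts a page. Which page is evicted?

T

pos 1: D: fault, frames (D)
pos 2: J: fault, frames (D J)
pos 3: V: fault, evict D, frames (J V)
pos 4: D: fault, evict J, frames (V D)
pos 5: V: hit
pos 6: W: fault, evict D, frames (V W)
pos 7: D: fault, evict V, frames (W D)
pos 8: W: hit
pos 9: D: hit
pos 10: W: hit
pos 11: T: fault, evict D, frames (W T)
pos 12: W: hit
pos 13: J: fault, evict T, frames (W J)
At position 13, page T is evicted.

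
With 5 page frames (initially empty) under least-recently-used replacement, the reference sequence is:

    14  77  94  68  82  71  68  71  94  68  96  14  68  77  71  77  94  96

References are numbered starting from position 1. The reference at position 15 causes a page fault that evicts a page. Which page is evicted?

pos 1: 14 → miss, frames (14)
pos 2: 77 → miss, frames (14 77)
pos 3: 94 → miss, frames (14 77 94)
pos 4: 68 → miss, frames (14 77 94 68)
pos 5: 82 → miss, frames (14 77 94 68 82)
pos 6: 71 → miss, evict 14, frames (77 94 68 82 71)
pos 7: 68 → hit
pos 8: 71 → hit
pos 9: 94 → hit
pos 10: 68 → hit
pos 11: 96 → miss, evict 77, frames (82 71 94 68 96)
pos 12: 14 → miss, evict 82, frames (71 94 68 96 14)
pos 13: 68 → hit
pos 14: 77 → miss, evict 71, frames (94 96 14 68 77)
pos 15: 71 → miss, evict 94, frames (96 14 68 77 71)
At position 15, page 94 is evicted.

94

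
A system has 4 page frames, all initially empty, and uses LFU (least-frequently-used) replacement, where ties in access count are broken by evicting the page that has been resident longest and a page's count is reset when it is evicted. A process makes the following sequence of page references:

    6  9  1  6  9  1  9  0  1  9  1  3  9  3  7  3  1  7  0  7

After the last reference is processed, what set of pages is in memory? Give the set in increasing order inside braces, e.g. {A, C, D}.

6 -> miss, frames [6]
9 -> miss, frames [6, 9]
1 -> miss, frames [6, 9, 1]
6 -> hit
9 -> hit
1 -> hit
9 -> hit
0 -> miss, frames [6, 9, 1, 0]
1 -> hit
9 -> hit
1 -> hit
3 -> miss, evict 0, frames [6, 9, 1, 3]
9 -> hit
3 -> hit
7 -> miss, evict 6, frames [9, 1, 3, 7]
3 -> hit
1 -> hit
7 -> hit
0 -> miss, evict 7, frames [9, 1, 3, 0]
7 -> miss, evict 0, frames [9, 1, 3, 7]

{1, 3, 7, 9}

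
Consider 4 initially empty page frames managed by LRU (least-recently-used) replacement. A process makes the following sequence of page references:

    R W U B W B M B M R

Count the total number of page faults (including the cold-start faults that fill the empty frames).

6

R → fault, frames [R]
W → fault, frames [R, W]
U → fault, frames [R, W, U]
B → fault, frames [R, W, U, B]
W → hit
B → hit
M → fault, evict R, frames [U, W, B, M]
B → hit
M → hit
R → fault, evict U, frames [W, B, M, R]
Page faults: 6.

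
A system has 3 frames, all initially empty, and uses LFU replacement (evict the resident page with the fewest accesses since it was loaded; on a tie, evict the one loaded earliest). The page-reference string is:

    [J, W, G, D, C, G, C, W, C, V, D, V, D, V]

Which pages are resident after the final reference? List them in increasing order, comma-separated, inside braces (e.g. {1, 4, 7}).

{C, G, V}

J -> fault, frames {J}
W -> fault, frames {J,W}
G -> fault, frames {J,W,G}
D -> fault, evict J, frames {W,G,D}
C -> fault, evict W, frames {G,D,C}
G -> hit
C -> hit
W -> fault, evict D, frames {G,C,W}
C -> hit
V -> fault, evict W, frames {G,C,V}
D -> fault, evict V, frames {G,C,D}
V -> fault, evict D, frames {G,C,V}
D -> fault, evict V, frames {G,C,D}
V -> fault, evict D, frames {G,C,V}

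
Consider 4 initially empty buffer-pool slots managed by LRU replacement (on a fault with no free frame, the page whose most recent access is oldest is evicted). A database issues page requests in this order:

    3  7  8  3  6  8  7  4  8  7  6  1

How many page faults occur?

3: miss, frames {3}
7: miss, frames {3,7}
8: miss, frames {3,7,8}
3: hit
6: miss, frames {7,8,3,6}
8: hit
7: hit
4: miss, evict 3, frames {6,8,7,4}
8: hit
7: hit
6: hit
1: miss, evict 4, frames {8,7,6,1}
Page faults: 6.

6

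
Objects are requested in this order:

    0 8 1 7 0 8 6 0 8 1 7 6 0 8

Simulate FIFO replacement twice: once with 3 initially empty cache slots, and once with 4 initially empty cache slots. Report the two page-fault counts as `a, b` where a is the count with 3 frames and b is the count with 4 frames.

11, 12

3 frames: F F F F F F F . . F F . F F → 11 faults.
4 frames: F F F F . . F F F F F F F F → 12 faults.
12 > 11: adding a frame increased faults — Belady's anomaly.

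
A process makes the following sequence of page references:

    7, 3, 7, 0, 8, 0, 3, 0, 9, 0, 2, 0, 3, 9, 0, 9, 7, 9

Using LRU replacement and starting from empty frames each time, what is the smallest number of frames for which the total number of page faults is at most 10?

3

f=1: 18 faults
f=2: 11 faults
f=3: 10 faults
f=4: 7 faults
f=5: 7 faults
f=6: 6 faults
Smallest f with faults ≤ 10 is 3.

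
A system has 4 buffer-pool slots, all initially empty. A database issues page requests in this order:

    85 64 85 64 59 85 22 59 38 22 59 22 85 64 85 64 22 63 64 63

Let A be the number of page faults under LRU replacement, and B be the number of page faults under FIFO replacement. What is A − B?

Under LRU: F F . . F . F . F . . . . F . . . F . . → 7 faults.
Under FIFO: F F . . F . F . F . . . F F . . . F . . → 8 faults.
A − B = 7 − 8 = -1.

-1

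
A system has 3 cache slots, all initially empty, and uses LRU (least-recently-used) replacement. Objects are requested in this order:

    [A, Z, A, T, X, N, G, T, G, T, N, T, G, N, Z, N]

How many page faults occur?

A -> fault, frames [A]
Z -> fault, frames [A, Z]
A -> hit
T -> fault, frames [Z, A, T]
X -> fault, evict Z, frames [A, T, X]
N -> fault, evict A, frames [T, X, N]
G -> fault, evict T, frames [X, N, G]
T -> fault, evict X, frames [N, G, T]
G -> hit
T -> hit
N -> hit
T -> hit
G -> hit
N -> hit
Z -> fault, evict T, frames [G, N, Z]
N -> hit
Page faults: 8.

8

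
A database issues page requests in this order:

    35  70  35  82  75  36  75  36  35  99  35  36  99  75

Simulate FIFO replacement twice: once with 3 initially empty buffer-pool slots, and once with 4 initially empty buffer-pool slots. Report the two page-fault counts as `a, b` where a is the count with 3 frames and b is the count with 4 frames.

3 frames: F F . F F F . . F F . . . F → 8 faults.
4 frames: F F . F F F . . F F . . . . → 7 faults.
7 < 8: adding a frame reduced faults, as is typical.

8, 7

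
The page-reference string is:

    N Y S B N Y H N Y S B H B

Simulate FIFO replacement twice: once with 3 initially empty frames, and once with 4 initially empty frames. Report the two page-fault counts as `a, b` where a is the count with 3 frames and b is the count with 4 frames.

3 frames: F F F F F F F . . F F . . → 9 faults.
4 frames: F F F F . . F F F F F F . → 10 faults.
10 > 9: adding a frame increased faults — Belady's anomaly.

9, 10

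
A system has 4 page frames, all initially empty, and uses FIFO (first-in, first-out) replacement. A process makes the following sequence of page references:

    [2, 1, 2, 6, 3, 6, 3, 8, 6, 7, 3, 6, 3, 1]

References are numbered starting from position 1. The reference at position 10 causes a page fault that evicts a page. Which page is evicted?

1

pos 1: 2 -> miss, frames [2]
pos 2: 1 -> miss, frames [2, 1]
pos 3: 2 -> hit
pos 4: 6 -> miss, frames [2, 1, 6]
pos 5: 3 -> miss, frames [2, 1, 6, 3]
pos 6: 6 -> hit
pos 7: 3 -> hit
pos 8: 8 -> miss, evict 2, frames [1, 6, 3, 8]
pos 9: 6 -> hit
pos 10: 7 -> miss, evict 1, frames [6, 3, 8, 7]
At position 10, page 1 is evicted.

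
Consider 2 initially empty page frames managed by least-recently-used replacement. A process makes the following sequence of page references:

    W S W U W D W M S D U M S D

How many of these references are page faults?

11

W → fault, frames {W}
S → fault, frames {W,S}
W → hit
U → fault, evict S, frames {W,U}
W → hit
D → fault, evict U, frames {W,D}
W → hit
M → fault, evict D, frames {W,M}
S → fault, evict W, frames {M,S}
D → fault, evict M, frames {S,D}
U → fault, evict S, frames {D,U}
M → fault, evict D, frames {U,M}
S → fault, evict U, frames {M,S}
D → fault, evict M, frames {S,D}
Page faults: 11.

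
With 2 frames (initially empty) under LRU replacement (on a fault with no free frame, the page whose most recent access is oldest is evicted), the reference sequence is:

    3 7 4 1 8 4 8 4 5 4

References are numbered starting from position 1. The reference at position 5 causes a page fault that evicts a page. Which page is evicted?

pos 1: 3: fault, frames (3)
pos 2: 7: fault, frames (3 7)
pos 3: 4: fault, evict 3, frames (7 4)
pos 4: 1: fault, evict 7, frames (4 1)
pos 5: 8: fault, evict 4, frames (1 8)
At position 5, page 4 is evicted.

4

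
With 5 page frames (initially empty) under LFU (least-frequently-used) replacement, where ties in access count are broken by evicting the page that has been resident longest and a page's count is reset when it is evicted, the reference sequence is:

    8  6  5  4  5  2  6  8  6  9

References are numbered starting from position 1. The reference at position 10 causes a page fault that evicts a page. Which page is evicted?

pos 1: 8: miss, frames {8}
pos 2: 6: miss, frames {8,6}
pos 3: 5: miss, frames {8,6,5}
pos 4: 4: miss, frames {8,6,5,4}
pos 5: 5: hit
pos 6: 2: miss, frames {8,6,5,4,2}
pos 7: 6: hit
pos 8: 8: hit
pos 9: 6: hit
pos 10: 9: miss, evict 4, frames {8,6,5,2,9}
At position 10, page 4 is evicted.

4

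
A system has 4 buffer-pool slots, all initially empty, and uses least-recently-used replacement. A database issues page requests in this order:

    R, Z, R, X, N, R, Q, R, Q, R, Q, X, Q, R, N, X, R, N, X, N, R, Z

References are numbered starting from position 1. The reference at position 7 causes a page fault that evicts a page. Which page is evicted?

pos 1: R: fault, frames (R)
pos 2: Z: fault, frames (R Z)
pos 3: R: hit
pos 4: X: fault, frames (Z R X)
pos 5: N: fault, frames (Z R X N)
pos 6: R: hit
pos 7: Q: fault, evict Z, frames (X N R Q)
At position 7, page Z is evicted.

Z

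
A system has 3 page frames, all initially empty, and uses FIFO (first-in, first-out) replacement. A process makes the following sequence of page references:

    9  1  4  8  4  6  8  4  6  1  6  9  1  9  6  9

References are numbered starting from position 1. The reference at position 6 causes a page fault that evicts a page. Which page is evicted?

pos 1: 9 -> fault, frames {9}
pos 2: 1 -> fault, frames {9,1}
pos 3: 4 -> fault, frames {9,1,4}
pos 4: 8 -> fault, evict 9, frames {1,4,8}
pos 5: 4 -> hit
pos 6: 6 -> fault, evict 1, frames {4,8,6}
At position 6, page 1 is evicted.

1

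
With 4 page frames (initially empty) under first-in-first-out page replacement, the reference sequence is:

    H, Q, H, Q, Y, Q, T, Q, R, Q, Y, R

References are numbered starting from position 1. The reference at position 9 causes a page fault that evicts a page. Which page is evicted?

H

pos 1: H -> fault, frames [H]
pos 2: Q -> fault, frames [H, Q]
pos 3: H -> hit
pos 4: Q -> hit
pos 5: Y -> fault, frames [H, Q, Y]
pos 6: Q -> hit
pos 7: T -> fault, frames [H, Q, Y, T]
pos 8: Q -> hit
pos 9: R -> fault, evict H, frames [Q, Y, T, R]
At position 9, page H is evicted.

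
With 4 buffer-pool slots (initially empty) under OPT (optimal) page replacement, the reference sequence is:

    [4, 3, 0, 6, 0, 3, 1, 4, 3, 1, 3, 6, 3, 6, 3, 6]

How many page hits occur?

11

4 → miss, frames [4]
3 → miss, frames [4, 3]
0 → miss, frames [4, 3, 0]
6 → miss, frames [4, 3, 0, 6]
0 → hit
3 → hit
1 → miss, evict 0, frames [4, 3, 6, 1]
4 → hit
3 → hit
1 → hit
3 → hit
6 → hit
3 → hit
6 → hit
3 → hit
6 → hit
Hits: 11.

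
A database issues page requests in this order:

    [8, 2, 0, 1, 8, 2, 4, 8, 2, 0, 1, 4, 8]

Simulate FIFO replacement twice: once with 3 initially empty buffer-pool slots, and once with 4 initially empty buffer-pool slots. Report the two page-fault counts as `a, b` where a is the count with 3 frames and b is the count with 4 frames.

3 frames: F F F F F F F . . F F . F → 10 faults.
4 frames: F F F F . . F F F F F F F → 11 faults.
11 > 10: adding a frame increased faults — Belady's anomaly.

10, 11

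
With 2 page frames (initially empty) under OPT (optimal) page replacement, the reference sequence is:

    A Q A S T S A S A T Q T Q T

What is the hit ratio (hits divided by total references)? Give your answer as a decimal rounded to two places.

0.50

A: miss, frames {A}
Q: miss, frames {A,Q}
A: hit
S: miss, evict Q, frames {A,S}
T: miss, evict A, frames {S,T}
S: hit
A: miss, evict T, frames {S,A}
S: hit
A: hit
T: miss, evict A, frames {S,T}
Q: miss, evict S, frames {T,Q}
T: hit
Q: hit
T: hit
Hits: 7 of 14 references → 7/14 = 0.5000.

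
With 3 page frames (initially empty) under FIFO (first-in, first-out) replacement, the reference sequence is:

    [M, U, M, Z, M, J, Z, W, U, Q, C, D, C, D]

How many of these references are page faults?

9

M → miss, frames (M)
U → miss, frames (M U)
M → hit
Z → miss, frames (M U Z)
M → hit
J → miss, evict M, frames (U Z J)
Z → hit
W → miss, evict U, frames (Z J W)
U → miss, evict Z, frames (J W U)
Q → miss, evict J, frames (W U Q)
C → miss, evict W, frames (U Q C)
D → miss, evict U, frames (Q C D)
C → hit
D → hit
Page faults: 9.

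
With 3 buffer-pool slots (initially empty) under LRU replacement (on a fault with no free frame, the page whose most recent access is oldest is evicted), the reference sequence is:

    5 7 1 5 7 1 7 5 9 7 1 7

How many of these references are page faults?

5 -> fault, frames [5]
7 -> fault, frames [5, 7]
1 -> fault, frames [5, 7, 1]
5 -> hit
7 -> hit
1 -> hit
7 -> hit
5 -> hit
9 -> fault, evict 1, frames [7, 5, 9]
7 -> hit
1 -> fault, evict 5, frames [9, 7, 1]
7 -> hit
Page faults: 5.

5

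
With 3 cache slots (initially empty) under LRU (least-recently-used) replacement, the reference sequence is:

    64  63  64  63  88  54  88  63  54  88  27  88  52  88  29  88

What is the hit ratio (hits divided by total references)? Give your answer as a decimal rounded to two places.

0.56

64: fault, frames {64}
63: fault, frames {64,63}
64: hit
63: hit
88: fault, frames {64,63,88}
54: fault, evict 64, frames {63,88,54}
88: hit
63: hit
54: hit
88: hit
27: fault, evict 63, frames {54,88,27}
88: hit
52: fault, evict 54, frames {27,88,52}
88: hit
29: fault, evict 27, frames {52,88,29}
88: hit
Hits: 9 of 16 references → 9/16 = 0.5625.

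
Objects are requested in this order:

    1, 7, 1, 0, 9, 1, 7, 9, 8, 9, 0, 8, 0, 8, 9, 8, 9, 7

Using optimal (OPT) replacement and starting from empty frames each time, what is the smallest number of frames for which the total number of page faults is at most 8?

f=1: 18 faults
f=2: 9 faults
f=3: 7 faults
f=4: 5 faults
f=5: 5 faults
Smallest f with faults ≤ 8 is 3.

3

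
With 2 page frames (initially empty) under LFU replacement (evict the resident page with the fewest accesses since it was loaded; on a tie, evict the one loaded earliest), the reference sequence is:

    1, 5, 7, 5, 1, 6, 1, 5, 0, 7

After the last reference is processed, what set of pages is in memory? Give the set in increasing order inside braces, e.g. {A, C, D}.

{5, 7}

1: miss, frames [1]
5: miss, frames [1, 5]
7: miss, evict 1, frames [5, 7]
5: hit
1: miss, evict 7, frames [5, 1]
6: miss, evict 1, frames [5, 6]
1: miss, evict 6, frames [5, 1]
5: hit
0: miss, evict 1, frames [5, 0]
7: miss, evict 0, frames [5, 7]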